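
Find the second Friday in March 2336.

March 1, 2336 is a Sunday.
The first Friday is therefore March 6 (5 days later).
The second Friday is 6 + 1×7 = March 13.

March 13, 2336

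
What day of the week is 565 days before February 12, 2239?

Thursday

First find the weekday of Feb 12, 2239. Doomsday rule: the anchor day for the 2200s is Friday. For year 39: 39÷12 = 3 r 3, and 3÷4 = 0, so 3+3+0 = 6.
Friday + 6 ≡ Thursday — that's 2239's doomsday.
In February the doomsday date is Feb 28 (2239 is not a leap year).
Feb 12 is 16 days before Feb 28; 16 mod 7 = 2, so Thursday − 2 = Tuesday.
565 mod 7 = 5, so 565 days before a Tuesday is Tuesday − 5 = Thursday.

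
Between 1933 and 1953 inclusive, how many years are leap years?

Multiples of 4 in [1933,1953]: 5.
Of those, multiples of 100: 0 (not leap unless ÷400).
Multiples of 400: 0.
Leap years = 5 − 0 + 0 = 5.

5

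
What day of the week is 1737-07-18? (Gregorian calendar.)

Doomsday rule: the anchor day for the 1700s is Sunday. For year 37: 37÷12 = 3 r 1, and 1÷4 = 0, so 3+1+0 = 4.
Sunday + 4 ≡ Thursday — that's 1737's doomsday.
In July the doomsday date is Jul 11.
Jul 18 is 7 days after Jul 11; 7 mod 7 = 0, so Thursday + 0 = Thursday.

Thursday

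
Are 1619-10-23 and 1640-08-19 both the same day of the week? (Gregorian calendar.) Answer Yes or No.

No

From Oct 23, 1619 to Aug 19, 1640 is 7606 days.
7606 mod 7 = 4, so they are different weekdays.
(Oct 23, 1619 is a Wednesday; Aug 19, 1640 is a Sunday.)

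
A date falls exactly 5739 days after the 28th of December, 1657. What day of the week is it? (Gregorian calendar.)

Thursday

Dec 28, 1657 is a Friday.
5739 mod 7 = 6, so 5739 days after a Friday is Friday + 6 = Thursday.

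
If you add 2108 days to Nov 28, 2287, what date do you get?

+366 (one year; includes Feb 29, 2288) → Nov 28, 2288 (1742 left).
+365 (one year) → Nov 28, 2289 (1377 left).
+365 (one year) → Nov 28, 2290 (1012 left).
+365 (one year) → Nov 28, 2291 (647 left).
+366 (one year; includes Feb 29, 2292) → Nov 28, 2292 (281 left).
Nov has 30 days: +3 → Dec 1, 2292 (278 left).
Dec has 31 days: +31 → Jan 1, 2293 (247 left).
Jan has 31 days: +31 → Feb 1, 2293 (216 left).
Feb has 28 days: +28 → Mar 1, 2293 (188 left).
Mar has 31 days: +31 → Apr 1, 2293 (157 left).
Apr has 30 days: +30 → May 1, 2293 (127 left).
May has 31 days: +31 → Jun 1, 2293 (96 left).
Jun has 30 days: +30 → Jul 1, 2293 (66 left).
Jul has 31 days: +31 → Aug 1, 2293 (35 left).
Aug has 31 days: +31 → Sep 1, 2293 (4 left).
+4 → Sep 5, 2293.

September 5, 2293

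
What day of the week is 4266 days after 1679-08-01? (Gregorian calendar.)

Friday

First find the weekday of Aug 1, 1679. Doomsday rule: the anchor day for the 1600s is Tuesday. For year 79: 79÷12 = 6 r 7, and 7÷4 = 1, so 6+7+1 = 14.
Tuesday + 14 ≡ Tuesday — that's 1679's doomsday.
In August the doomsday date is Aug 8.
Aug 1 is 7 days before Aug 8; 7 mod 7 = 0, so Tuesday − 0 = Tuesday.
4266 mod 7 = 3, so 4266 days after a Tuesday is Tuesday + 3 = Friday.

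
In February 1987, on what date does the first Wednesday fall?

February 4, 1987

February 1, 1987 is a Sunday.
The first Wednesday is therefore February 4 (3 days later).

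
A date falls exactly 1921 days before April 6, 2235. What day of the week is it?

Friday

First find the weekday of Apr 6, 2235. Doomsday rule: the anchor day for the 2200s is Friday. For year 35: 35÷12 = 2 r 11, and 11÷4 = 2, so 2+11+2 = 15.
Friday + 15 ≡ Saturday — that's 2235's doomsday.
In April the doomsday date is Apr 4.
Apr 6 is 2 days after Apr 4; 2 mod 7 = 2, so Saturday + 2 = Monday.
1921 mod 7 = 3, so 1921 days before a Monday is Monday − 3 = Friday.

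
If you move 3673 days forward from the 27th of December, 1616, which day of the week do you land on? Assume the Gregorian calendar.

Sunday

Dec 27, 1616 is a Tuesday.
3673 mod 7 = 5, so 3673 days after a Tuesday is Tuesday + 5 = Sunday.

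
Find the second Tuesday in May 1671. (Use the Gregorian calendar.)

May 1, 1671 is a Friday.
The first Tuesday is therefore May 5 (4 days later).
The second Tuesday is 5 + 1×7 = May 12.

May 12, 1671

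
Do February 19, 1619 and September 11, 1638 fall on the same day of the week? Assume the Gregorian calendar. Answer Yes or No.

From Feb 19, 1619 to Sep 11, 1638 is 7144 days.
7144 mod 7 = 4, so they are different weekdays.
(Feb 19, 1619 is a Tuesday; Sep 11, 1638 is a Saturday.)

No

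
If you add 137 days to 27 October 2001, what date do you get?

Oct has 31 days: +5 → Nov 1, 2001 (132 left).
Nov has 30 days: +30 → Dec 1, 2001 (102 left).
Dec has 31 days: +31 → Jan 1, 2002 (71 left).
Jan has 31 days: +31 → Feb 1, 2002 (40 left).
Feb has 28 days: +28 → Mar 1, 2002 (12 left).
+12 → Mar 13, 2002.

March 13, 2002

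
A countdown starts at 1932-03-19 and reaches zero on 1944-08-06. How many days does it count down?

4523

Mar 19, 1932 → Mar 19, 1933: 365 days.
Mar 19, 1933 → Mar 19, 1934: 365 days.
Mar 19, 1934 → Mar 19, 1935: 365 days.
Mar 19, 1935 → Mar 19, 1936: 366 days (Feb 29, 1936 is in that span).
Mar 19, 1936 → Mar 19, 1937: 365 days.
Mar 19, 1937 → Mar 19, 1938: 365 days.
Mar 19, 1938 → Mar 19, 1939: 365 days.
Mar 19, 1939 → Mar 19, 1940: 366 days (Feb 29, 1940 is in that span).
Mar 19, 1940 → Mar 19, 1941: 365 days.
Mar 19, 1941 → Mar 19, 1942: 365 days.
Mar 19, 1942 → Mar 19, 1943: 365 days.
Mar 19, 1943 → Mar 19, 1944: 366 days (Feb 29, 1944 is in that span).
Mar 19, 1944 → Apr 19, 1944: 31 days (March has 31).
Apr 19, 1944 → May 19, 1944: 30 days (April has 30).
May 19, 1944 → Jun 19, 1944: 31 days (May has 31).
Jun 19, 1944 → Jul 19, 1944: 30 days (June has 30).
Jul 19, 1944 → Aug 6, 1944: 18 days.
Total: 4523 days.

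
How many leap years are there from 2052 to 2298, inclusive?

60

Multiples of 4 in [2052,2298]: 62.
Of those, multiples of 100: 2 (not leap unless ÷400).
Multiples of 400: 0.
Leap years = 62 − 2 + 0 = 60.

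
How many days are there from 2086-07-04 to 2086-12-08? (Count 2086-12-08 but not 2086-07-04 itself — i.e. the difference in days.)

157

Jul 4, 2086 → Aug 4, 2086: 31 days (July has 31).
Aug 4, 2086 → Sep 4, 2086: 31 days (August has 31).
Sep 4, 2086 → Oct 4, 2086: 30 days (September has 30).
Oct 4, 2086 → Nov 4, 2086: 31 days (October has 31).
Nov 4, 2086 → Dec 4, 2086: 30 days (November has 30).
Dec 4, 2086 → Dec 8, 2086: 4 days.
Total: 157 days.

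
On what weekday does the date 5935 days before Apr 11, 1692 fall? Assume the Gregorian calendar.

Saturday

Apr 11, 1692 is a Friday.
5935 mod 7 = 6, so 5935 days before a Friday is Friday − 6 = Saturday.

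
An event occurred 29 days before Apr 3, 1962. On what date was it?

−3 → Mar 31, 1962 (end of Mar, 31 days; 26 left).
−26 → Mar 5, 1962.

March 5, 1962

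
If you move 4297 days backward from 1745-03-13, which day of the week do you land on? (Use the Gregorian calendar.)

Sunday

First find the weekday of Mar 13, 1745. Doomsday rule: the anchor day for the 1700s is Sunday. For year 45: 45÷12 = 3 r 9, and 9÷4 = 2, so 3+9+2 = 14.
Sunday + 14 ≡ Sunday — that's 1745's doomsday.
In March the doomsday date is Mar 14.
Mar 13 is 1 day before Mar 14; 1 mod 7 = 1, so Sunday − 1 = Saturday.
4297 mod 7 = 6, so 4297 days before a Saturday is Saturday − 6 = Sunday.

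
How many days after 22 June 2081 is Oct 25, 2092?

Jun 22, 2081 → Jun 22, 2082: 365 days.
Jun 22, 2082 → Jun 22, 2083: 365 days.
Jun 22, 2083 → Jun 22, 2084: 366 days (Feb 29, 2084 is in that span).
Jun 22, 2084 → Jun 22, 2085: 365 days.
Jun 22, 2085 → Jun 22, 2086: 365 days.
Jun 22, 2086 → Jun 22, 2087: 365 days.
Jun 22, 2087 → Jun 22, 2088: 366 days (Feb 29, 2088 is in that span).
Jun 22, 2088 → Jun 22, 2089: 365 days.
Jun 22, 2089 → Jun 22, 2090: 365 days.
Jun 22, 2090 → Jun 22, 2091: 365 days.
Jun 22, 2091 → Jun 22, 2092: 366 days (Feb 29, 2092 is in that span).
Jun 22, 2092 → Jul 22, 2092: 30 days (June has 30).
Jul 22, 2092 → Aug 22, 2092: 31 days (July has 31).
Aug 22, 2092 → Sep 22, 2092: 31 days (August has 31).
Sep 22, 2092 → Oct 22, 2092: 30 days (September has 30).
Oct 22, 2092 → Oct 25, 2092: 3 days.
Total: 4143 days.

4143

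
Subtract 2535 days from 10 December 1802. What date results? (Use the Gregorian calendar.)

−365 (one year) → Dec 10, 1801 (2170 left).
−365 (one year) → Dec 10, 1800 (1805 left).
−365 (one year) → Dec 10, 1799 (1440 left).
−365 (one year) → Dec 10, 1798 (1075 left).
−365 (one year) → Dec 10, 1797 (710 left).
−365 (one year) → Dec 10, 1796 (345 left).
−10 → Nov 30, 1796 (end of Nov, 30 days; 335 left).
−30 → Oct 31, 1796 (end of Oct, 31 days; 305 left).
−31 → Sep 30, 1796 (end of Sep, 30 days; 274 left).
−30 → Aug 31, 1796 (end of Aug, 31 days; 244 left).
−31 → Jul 31, 1796 (end of Jul, 31 days; 213 left).
−31 → Jun 30, 1796 (end of Jun, 30 days; 182 left).
−30 → May 31, 1796 (end of May, 31 days; 152 left).
−31 → Apr 30, 1796 (end of Apr, 30 days; 121 left).
−30 → Mar 31, 1796 (end of Mar, 31 days; 91 left).
−31 → Feb 29, 1796 (end of Feb, 29 days; 60 left).
−29 → Jan 31, 1796 (end of Jan, 31 days; 31 left).
−31 → Dec 31, 1795 (end of Dec, 31 days; 0 left).

December 31, 1795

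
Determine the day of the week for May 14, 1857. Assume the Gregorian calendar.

Doomsday rule: the anchor day for the 1800s is Friday. For year 57: 57÷12 = 4 r 9, and 9÷4 = 2, so 4+9+2 = 15.
Friday + 15 ≡ Saturday — that's 1857's doomsday.
In May the doomsday date is May 9.
May 14 is 5 days after May 9; 5 mod 7 = 5, so Saturday + 5 = Thursday.

Thursday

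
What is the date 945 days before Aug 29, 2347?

January 26, 2345

−365 (one year) → Aug 29, 2346 (580 left).
−365 (one year) → Aug 29, 2345 (215 left).
−29 → Jul 31, 2345 (end of Jul, 31 days; 186 left).
−31 → Jun 30, 2345 (end of Jun, 30 days; 155 left).
−30 → May 31, 2345 (end of May, 31 days; 125 left).
−31 → Apr 30, 2345 (end of Apr, 30 days; 94 left).
−30 → Mar 31, 2345 (end of Mar, 31 days; 64 left).
−31 → Feb 28, 2345 (end of Feb, 28 days; 33 left).
−28 → Jan 31, 2345 (end of Jan, 31 days; 5 left).
−5 → Jan 26, 2345.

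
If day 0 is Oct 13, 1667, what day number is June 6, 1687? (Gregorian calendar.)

Oct 13, 1667 → Oct 13, 1668: 366 days (Feb 29, 1668 is in that span).
Oct 13, 1668 → Oct 13, 1669: 365 days.
Oct 13, 1669 → Oct 13, 1670: 365 days.
Oct 13, 1670 → Oct 13, 1671: 365 days.
Oct 13, 1671 → Oct 13, 1672: 366 days (Feb 29, 1672 is in that span).
Oct 13, 1672 → Oct 13, 1673: 365 days.
Oct 13, 1673 → Oct 13, 1674: 365 days.
Oct 13, 1674 → Oct 13, 1675: 365 days.
Oct 13, 1675 → Oct 13, 1676: 366 days (Feb 29, 1676 is in that span).
Oct 13, 1676 → Oct 13, 1677: 365 days.
Oct 13, 1677 → Oct 13, 1678: 365 days.
Oct 13, 1678 → Oct 13, 1679: 365 days.
Oct 13, 1679 → Oct 13, 1680: 366 days (Feb 29, 1680 is in that span).
Oct 13, 1680 → Oct 13, 1681: 365 days.
Oct 13, 1681 → Oct 13, 1682: 365 days.
Oct 13, 1682 → Oct 13, 1683: 365 days.
Oct 13, 1683 → Oct 13, 1684: 366 days (Feb 29, 1684 is in that span).
Oct 13, 1684 → Oct 13, 1685: 365 days.
Oct 13, 1685 → Oct 13, 1686: 365 days.
Oct 13, 1686 → Nov 13, 1686: 31 days (October has 31).
Nov 13, 1686 → Dec 13, 1686: 30 days (November has 30).
Dec 13, 1686 → Jan 13, 1687: 31 days (December has 31).
Jan 13, 1687 → Feb 13, 1687: 31 days (January has 31).
Feb 13, 1687 → Mar 13, 1687: 28 days (February has 28).
Mar 13, 1687 → Apr 13, 1687: 31 days (March has 31).
Apr 13, 1687 → May 13, 1687: 30 days (April has 30).
May 13, 1687 → Jun 6, 1687: 24 days.
Total: 7176 days.

7176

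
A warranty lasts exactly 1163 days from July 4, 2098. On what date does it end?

September 10, 2101

+365 (one year) → Jul 4, 2099 (798 left).
+365 (one year) → Jul 4, 2100 (433 left).
+365 (one year) → Jul 4, 2101 (68 left).
Jul has 31 days: +28 → Aug 1, 2101 (40 left).
Aug has 31 days: +31 → Sep 1, 2101 (9 left).
+9 → Sep 10, 2101.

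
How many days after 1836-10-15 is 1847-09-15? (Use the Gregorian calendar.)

3987

Oct 15, 1836 → Oct 15, 1837: 365 days.
Oct 15, 1837 → Oct 15, 1838: 365 days.
Oct 15, 1838 → Oct 15, 1839: 365 days.
Oct 15, 1839 → Oct 15, 1840: 366 days (Feb 29, 1840 is in that span).
Oct 15, 1840 → Oct 15, 1841: 365 days.
Oct 15, 1841 → Oct 15, 1842: 365 days.
Oct 15, 1842 → Oct 15, 1843: 365 days.
Oct 15, 1843 → Oct 15, 1844: 366 days (Feb 29, 1844 is in that span).
Oct 15, 1844 → Oct 15, 1845: 365 days.
Oct 15, 1845 → Oct 15, 1846: 365 days.
Oct 15, 1846 → Nov 15, 1846: 31 days (October has 31).
Nov 15, 1846 → Dec 15, 1846: 30 days (November has 30).
Dec 15, 1846 → Jan 15, 1847: 31 days (December has 31).
Jan 15, 1847 → Feb 15, 1847: 31 days (January has 31).
Feb 15, 1847 → Mar 15, 1847: 28 days (February has 28).
Mar 15, 1847 → Apr 15, 1847: 31 days (March has 31).
Apr 15, 1847 → May 15, 1847: 30 days (April has 30).
May 15, 1847 → Jun 15, 1847: 31 days (May has 31).
Jun 15, 1847 → Jul 15, 1847: 30 days (June has 30).
Jul 15, 1847 → Aug 15, 1847: 31 days (July has 31).
Aug 15, 1847 → Sep 15, 1847: 31 days.
Total: 3987 days.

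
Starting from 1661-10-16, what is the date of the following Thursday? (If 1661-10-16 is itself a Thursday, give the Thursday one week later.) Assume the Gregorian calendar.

Oct 16, 1661 is a Sunday.
From Sunday to the next Thursday is 4 days.
Oct 16, 1661 + 4 = Oct 20, 1661.

October 20, 1661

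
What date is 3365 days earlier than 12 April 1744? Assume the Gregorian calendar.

January 25, 1735

−366 (one year; includes Feb 29, 1744) → Apr 12, 1743 (2999 left).
−365 (one year) → Apr 12, 1742 (2634 left).
−365 (one year) → Apr 12, 1741 (2269 left).
−365 (one year) → Apr 12, 1740 (1904 left).
−366 (one year; includes Feb 29, 1740) → Apr 12, 1739 (1538 left).
−365 (one year) → Apr 12, 1738 (1173 left).
−365 (one year) → Apr 12, 1737 (808 left).
−365 (one year) → Apr 12, 1736 (443 left).
−366 (one year; includes Feb 29, 1736) → Apr 12, 1735 (77 left).
−12 → Mar 31, 1735 (end of Mar, 31 days; 65 left).
−31 → Feb 28, 1735 (end of Feb, 28 days; 34 left).
−28 → Jan 31, 1735 (end of Jan, 31 days; 6 left).
−6 → Jan 25, 1735.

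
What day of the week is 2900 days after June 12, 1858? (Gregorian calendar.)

First find the weekday of Jun 12, 1858. Doomsday rule: the anchor day for the 1800s is Friday. For year 58: 58÷12 = 4 r 10, and 10÷4 = 2, so 4+10+2 = 16.
Friday + 16 ≡ Sunday — that's 1858's doomsday.
In June the doomsday date is Jun 6.
Jun 12 is 6 days after Jun 6; 6 mod 7 = 6, so Sunday + 6 = Saturday.
2900 mod 7 = 2, so 2900 days after a Saturday is Saturday + 2 = Monday.

Monday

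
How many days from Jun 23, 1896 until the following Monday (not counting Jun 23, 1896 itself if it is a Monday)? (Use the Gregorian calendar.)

Jun 23, 1896 is a Tuesday.
From Tuesday to the next Monday is 6 days.

6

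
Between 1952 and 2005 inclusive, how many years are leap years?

Multiples of 4 in [1952,2005]: 14.
Of those, multiples of 100: 1 (not leap unless ÷400).
Multiples of 400: 1.
Leap years = 14 − 1 + 1 = 14.

14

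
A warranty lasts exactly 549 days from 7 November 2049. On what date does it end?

May 10, 2051

+365 (one year) → Nov 7, 2050 (184 left).
Nov has 30 days: +24 → Dec 1, 2050 (160 left).
Dec has 31 days: +31 → Jan 1, 2051 (129 left).
Jan has 31 days: +31 → Feb 1, 2051 (98 left).
Feb has 28 days: +28 → Mar 1, 2051 (70 left).
Mar has 31 days: +31 → Apr 1, 2051 (39 left).
Apr has 30 days: +30 → May 1, 2051 (9 left).
+9 → May 10, 2051.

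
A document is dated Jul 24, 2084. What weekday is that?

Monday

Doomsday rule: the anchor day for the 2000s is Tuesday. For year 84: 84÷12 = 7 r 0, and 0÷4 = 0, so 7+0+0 = 7.
Tuesday + 7 ≡ Tuesday — that's 2084's doomsday.
In July the doomsday date is Jul 11.
Jul 24 is 13 days after Jul 11; 13 mod 7 = 6, so Tuesday + 6 = Monday.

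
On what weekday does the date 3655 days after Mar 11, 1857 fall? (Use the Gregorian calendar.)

First find the weekday of Mar 11, 1857. Doomsday rule: the anchor day for the 1800s is Friday. For year 57: 57÷12 = 4 r 9, and 9÷4 = 2, so 4+9+2 = 15.
Friday + 15 ≡ Saturday — that's 1857's doomsday.
In March the doomsday date is Mar 14.
Mar 11 is 3 days before Mar 14; 3 mod 7 = 3, so Saturday − 3 = Wednesday.
3655 mod 7 = 1, so 3655 days after a Wednesday is Wednesday + 1 = Thursday.

Thursday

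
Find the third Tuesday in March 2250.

March 1, 2250 is a Friday.
The first Tuesday is therefore March 5 (4 days later).
The third Tuesday is 5 + 2×7 = March 19.

March 19, 2250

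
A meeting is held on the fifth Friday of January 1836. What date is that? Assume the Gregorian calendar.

January 1, 1836 is a Friday.
The first Friday is therefore January 1 (same day).
The fifth Friday is 1 + 4×7 = January 29.

January 29, 1836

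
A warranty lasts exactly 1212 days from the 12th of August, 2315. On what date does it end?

+366 (one year; includes Feb 29, 2316) → Aug 12, 2316 (846 left).
+365 (one year) → Aug 12, 2317 (481 left).
+365 (one year) → Aug 12, 2318 (116 left).
Aug has 31 days: +20 → Sep 1, 2318 (96 left).
Sep has 30 days: +30 → Oct 1, 2318 (66 left).
Oct has 31 days: +31 → Nov 1, 2318 (35 left).
Nov has 30 days: +30 → Dec 1, 2318 (5 left).
+5 → Dec 6, 2318.

December 6, 2318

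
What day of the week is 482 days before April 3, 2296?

Saturday

First find the weekday of Apr 3, 2296. Doomsday rule: the anchor day for the 2200s is Friday. For year 96: 96÷12 = 8 r 0, and 0÷4 = 0, so 8+0+0 = 8.
Friday + 8 ≡ Saturday — that's 2296's doomsday.
In April the doomsday date is Apr 4.
Apr 3 is 1 day before Apr 4; 1 mod 7 = 1, so Saturday − 1 = Friday.
482 mod 7 = 6, so 482 days before a Friday is Friday − 6 = Saturday.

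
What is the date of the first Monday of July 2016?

July 4, 2016

July 1, 2016 is a Friday.
The first Monday is therefore July 4 (3 days later).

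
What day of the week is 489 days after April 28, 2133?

Apr 28, 2133 is a Tuesday.
489 mod 7 = 6, so 489 days after a Tuesday is Tuesday + 6 = Monday.

Monday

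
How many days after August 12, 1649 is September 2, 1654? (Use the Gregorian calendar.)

1847

Aug 12, 1649 → Aug 12, 1650: 365 days.
Aug 12, 1650 → Aug 12, 1651: 365 days.
Aug 12, 1651 → Aug 12, 1652: 366 days (Feb 29, 1652 is in that span).
Aug 12, 1652 → Aug 12, 1653: 365 days.
Aug 12, 1653 → Sep 12, 1653: 31 days (August has 31).
Sep 12, 1653 → Oct 12, 1653: 30 days (September has 30).
Oct 12, 1653 → Nov 12, 1653: 31 days (October has 31).
Nov 12, 1653 → Dec 12, 1653: 30 days (November has 30).
Dec 12, 1653 → Jan 12, 1654: 31 days (December has 31).
Jan 12, 1654 → Feb 12, 1654: 31 days (January has 31).
Feb 12, 1654 → Mar 12, 1654: 28 days (February has 28).
Mar 12, 1654 → Apr 12, 1654: 31 days (March has 31).
Apr 12, 1654 → May 12, 1654: 30 days (April has 30).
May 12, 1654 → Jun 12, 1654: 31 days (May has 31).
Jun 12, 1654 → Jul 12, 1654: 30 days (June has 30).
Jul 12, 1654 → Aug 12, 1654: 31 days (July has 31).
Aug 12, 1654 → Sep 2, 1654: 21 days.
Total: 1847 days.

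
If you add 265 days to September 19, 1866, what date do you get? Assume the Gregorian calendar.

June 11, 1867

Sep has 30 days: +12 → Oct 1, 1866 (253 left).
Oct has 31 days: +31 → Nov 1, 1866 (222 left).
Nov has 30 days: +30 → Dec 1, 1866 (192 left).
Dec has 31 days: +31 → Jan 1, 1867 (161 left).
Jan has 31 days: +31 → Feb 1, 1867 (130 left).
Feb has 28 days: +28 → Mar 1, 1867 (102 left).
Mar has 31 days: +31 → Apr 1, 1867 (71 left).
Apr has 30 days: +30 → May 1, 1867 (41 left).
May has 31 days: +31 → Jun 1, 1867 (10 left).
+10 → Jun 11, 1867.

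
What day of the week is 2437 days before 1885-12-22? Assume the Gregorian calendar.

First find the weekday of Dec 22, 1885. Doomsday rule: the anchor day for the 1800s is Friday. For year 85: 85÷12 = 7 r 1, and 1÷4 = 0, so 7+1+0 = 8.
Friday + 8 ≡ Saturday — that's 1885's doomsday.
In December the doomsday date is Dec 12.
Dec 22 is 10 days after Dec 12; 10 mod 7 = 3, so Saturday + 3 = Tuesday.
2437 mod 7 = 1, so 2437 days before a Tuesday is Tuesday − 1 = Monday.

Monday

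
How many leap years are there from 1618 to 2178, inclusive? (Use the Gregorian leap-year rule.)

Multiples of 4 in [1618,2178]: 140.
Of those, multiples of 100: 5 (not leap unless ÷400).
Multiples of 400: 1.
Leap years = 140 − 5 + 1 = 136.

136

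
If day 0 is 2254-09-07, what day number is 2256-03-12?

Sep 7, 2254 → Sep 7, 2255: 365 days.
Sep 7, 2255 → Oct 7, 2255: 30 days (September has 30).
Oct 7, 2255 → Nov 7, 2255: 31 days (October has 31).
Nov 7, 2255 → Dec 7, 2255: 30 days (November has 30).
Dec 7, 2255 → Jan 7, 2256: 31 days (December has 31).
Jan 7, 2256 → Feb 7, 2256: 31 days (January has 31).
Feb 7, 2256 → Mar 7, 2256: 29 days (February has 29).
Mar 7, 2256 → Mar 12, 2256: 5 days.
Total: 552 days.

552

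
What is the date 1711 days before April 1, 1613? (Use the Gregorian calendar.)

−365 (one year) → Apr 1, 1612 (1346 left).
−366 (one year; includes Feb 29, 1612) → Apr 1, 1611 (980 left).
−365 (one year) → Apr 1, 1610 (615 left).
−365 (one year) → Apr 1, 1609 (250 left).
−1 → Mar 31, 1609 (end of Mar, 31 days; 249 left).
−31 → Feb 28, 1609 (end of Feb, 28 days; 218 left).
−28 → Jan 31, 1609 (end of Jan, 31 days; 190 left).
−31 → Dec 31, 1608 (end of Dec, 31 days; 159 left).
−31 → Nov 30, 1608 (end of Nov, 30 days; 128 left).
−30 → Oct 31, 1608 (end of Oct, 31 days; 98 left).
−31 → Sep 30, 1608 (end of Sep, 30 days; 67 left).
−30 → Aug 31, 1608 (end of Aug, 31 days; 37 left).
−31 → Jul 31, 1608 (end of Jul, 31 days; 6 left).
−6 → Jul 25, 1608.

July 25, 1608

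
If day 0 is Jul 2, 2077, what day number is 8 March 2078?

Jul 2, 2077 → Aug 2, 2077: 31 days (July has 31).
Aug 2, 2077 → Sep 2, 2077: 31 days (August has 31).
Sep 2, 2077 → Oct 2, 2077: 30 days (September has 30).
Oct 2, 2077 → Nov 2, 2077: 31 days (October has 31).
Nov 2, 2077 → Dec 2, 2077: 30 days (November has 30).
Dec 2, 2077 → Jan 2, 2078: 31 days (December has 31).
Jan 2, 2078 → Feb 2, 2078: 31 days (January has 31).
Feb 2, 2078 → Mar 2, 2078: 28 days (February has 28).
Mar 2, 2078 → Mar 8, 2078: 6 days.
Total: 249 days.

249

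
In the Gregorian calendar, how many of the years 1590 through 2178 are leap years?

143

Multiples of 4 in [1590,2178]: 147.
Of those, multiples of 100: 6 (not leap unless ÷400).
Multiples of 400: 2.
Leap years = 147 − 6 + 2 = 143.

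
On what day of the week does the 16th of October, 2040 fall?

January 1, 2040 is a Sunday.
Jan 1, 2040 → Feb 1, 2040: 31 days (January has 31).
Feb 1, 2040 → Mar 1, 2040: 29 days (February has 29).
Mar 1, 2040 → Apr 1, 2040: 31 days (March has 31).
Apr 1, 2040 → May 1, 2040: 30 days (April has 30).
May 1, 2040 → Jun 1, 2040: 31 days (May has 31).
Jun 1, 2040 → Jul 1, 2040: 30 days (June has 30).
Jul 1, 2040 → Aug 1, 2040: 31 days (July has 31).
Aug 1, 2040 → Sep 1, 2040: 31 days (August has 31).
Sep 1, 2040 → Oct 1, 2040: 30 days (September has 30).
Oct 1, 2040 → Oct 16, 2040: 15 days.
Total: 289 days.
289 mod 7 = 2, so Sunday + 2 = Tuesday.

Tuesday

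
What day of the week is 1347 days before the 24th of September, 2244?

First find the weekday of Sep 24, 2244. Doomsday rule: the anchor day for the 2200s is Friday. For year 44: 44÷12 = 3 r 8, and 8÷4 = 2, so 3+8+2 = 13.
Friday + 13 ≡ Thursday — that's 2244's doomsday.
In September the doomsday date is Sep 5.
Sep 24 is 19 days after Sep 5; 19 mod 7 = 5, so Thursday + 5 = Tuesday.
1347 mod 7 = 3, so 1347 days before a Tuesday is Tuesday − 3 = Saturday.

Saturday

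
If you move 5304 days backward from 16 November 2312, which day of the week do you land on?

Monday

First find the weekday of Nov 16, 2312. Doomsday rule: the anchor day for the 2300s is Wednesday. For year 12: 12÷12 = 1 r 0, and 0÷4 = 0, so 1+0+0 = 1.
Wednesday + 1 ≡ Thursday — that's 2312's doomsday.
In November the doomsday date is Nov 7.
Nov 16 is 9 days after Nov 7; 9 mod 7 = 2, so Thursday + 2 = Saturday.
5304 mod 7 = 5, so 5304 days before a Saturday is Saturday − 5 = Monday.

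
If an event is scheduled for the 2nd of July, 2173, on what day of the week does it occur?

Doomsday rule: the anchor day for the 2100s is Sunday. For year 73: 73÷12 = 6 r 1, and 1÷4 = 0, so 6+1+0 = 7.
Sunday + 7 ≡ Sunday — that's 2173's doomsday.
In July the doomsday date is Jul 11.
Jul 2 is 9 days before Jul 11; 9 mod 7 = 2, so Sunday − 2 = Friday.

Friday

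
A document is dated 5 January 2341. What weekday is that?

Sunday

Doomsday rule: the anchor day for the 2300s is Wednesday. For year 41: 41÷12 = 3 r 5, and 5÷4 = 1, so 3+5+1 = 9.
Wednesday + 9 ≡ Friday — that's 2341's doomsday.
In January the doomsday date is Jan 3 (2341 is not a leap year).
Jan 5 is 2 days after Jan 3; 2 mod 7 = 2, so Friday + 2 = Sunday.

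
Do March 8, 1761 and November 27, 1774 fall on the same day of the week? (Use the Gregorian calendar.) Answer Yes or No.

Yes

From Mar 8, 1761 to Nov 27, 1774 is 5012 days.
5012 mod 7 = 0, so they are the same weekday.
(Mar 8, 1761 is a Sunday; Nov 27, 1774 is a Sunday.)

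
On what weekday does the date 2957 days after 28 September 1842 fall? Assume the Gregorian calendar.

Saturday

Sep 28, 1842 is a Wednesday.
2957 mod 7 = 3, so 2957 days after a Wednesday is Wednesday + 3 = Saturday.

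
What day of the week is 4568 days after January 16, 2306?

Saturday

First find the weekday of Jan 16, 2306. Doomsday rule: the anchor day for the 2300s is Wednesday. For year 06: 6÷12 = 0 r 6, and 6÷4 = 1, so 0+6+1 = 7.
Wednesday + 7 ≡ Wednesday — that's 2306's doomsday.
In January the doomsday date is Jan 3 (2306 is not a leap year).
Jan 16 is 13 days after Jan 3; 13 mod 7 = 6, so Wednesday + 6 = Tuesday.
4568 mod 7 = 4, so 4568 days after a Tuesday is Tuesday + 4 = Saturday.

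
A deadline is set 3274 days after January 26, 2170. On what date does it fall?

+365 (one year) → Jan 26, 2171 (2909 left).
+365 (one year) → Jan 26, 2172 (2544 left).
+366 (one year; includes Feb 29, 2172) → Jan 26, 2173 (2178 left).
+365 (one year) → Jan 26, 2174 (1813 left).
+365 (one year) → Jan 26, 2175 (1448 left).
+365 (one year) → Jan 26, 2176 (1083 left).
+366 (one year; includes Feb 29, 2176) → Jan 26, 2177 (717 left).
+365 (one year) → Jan 26, 2178 (352 left).
Jan has 31 days: +6 → Feb 1, 2178 (346 left).
Feb has 28 days: +28 → Mar 1, 2178 (318 left).
Mar has 31 days: +31 → Apr 1, 2178 (287 left).
Apr has 30 days: +30 → May 1, 2178 (257 left).
May has 31 days: +31 → Jun 1, 2178 (226 left).
Jun has 30 days: +30 → Jul 1, 2178 (196 left).
Jul has 31 days: +31 → Aug 1, 2178 (165 left).
Aug has 31 days: +31 → Sep 1, 2178 (134 left).
Sep has 30 days: +30 → Oct 1, 2178 (104 left).
Oct has 31 days: +31 → Nov 1, 2178 (73 left).
Nov has 30 days: +30 → Dec 1, 2178 (43 left).
Dec has 31 days: +31 → Jan 1, 2179 (12 left).
+12 → Jan 13, 2179.

January 13, 2179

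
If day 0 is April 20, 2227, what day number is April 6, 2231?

1447

Apr 20, 2227 → Apr 20, 2228: 366 days (Feb 29, 2228 is in that span).
Apr 20, 2228 → Apr 20, 2229: 365 days.
Apr 20, 2229 → Apr 20, 2230: 365 days.
Apr 20, 2230 → May 20, 2230: 30 days (April has 30).
May 20, 2230 → Jun 20, 2230: 31 days (May has 31).
Jun 20, 2230 → Jul 20, 2230: 30 days (June has 30).
Jul 20, 2230 → Aug 20, 2230: 31 days (July has 31).
Aug 20, 2230 → Sep 20, 2230: 31 days (August has 31).
Sep 20, 2230 → Oct 20, 2230: 30 days (September has 30).
Oct 20, 2230 → Nov 20, 2230: 31 days (October has 31).
Nov 20, 2230 → Dec 20, 2230: 30 days (November has 30).
Dec 20, 2230 → Jan 20, 2231: 31 days (December has 31).
Jan 20, 2231 → Feb 20, 2231: 31 days (January has 31).
Feb 20, 2231 → Mar 20, 2231: 28 days (February has 28).
Mar 20, 2231 → Apr 6, 2231: 17 days.
Total: 1447 days.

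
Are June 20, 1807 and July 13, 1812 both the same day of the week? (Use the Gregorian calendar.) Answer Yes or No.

From Jun 20, 1807 to Jul 13, 1812 is 1850 days.
1850 mod 7 = 2, so they are different weekdays.
(Jun 20, 1807 is a Saturday; Jul 13, 1812 is a Monday.)

No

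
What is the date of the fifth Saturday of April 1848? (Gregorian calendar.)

April 29, 1848

April 1, 1848 is a Saturday.
The first Saturday is therefore April 1 (same day).
The fifth Saturday is 1 + 4×7 = April 29.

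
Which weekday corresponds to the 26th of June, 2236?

January 1, 2236 is a Friday.
Jan 1, 2236 → Feb 1, 2236: 31 days (January has 31).
Feb 1, 2236 → Mar 1, 2236: 29 days (February has 29).
Mar 1, 2236 → Apr 1, 2236: 31 days (March has 31).
Apr 1, 2236 → May 1, 2236: 30 days (April has 30).
May 1, 2236 → Jun 1, 2236: 31 days (May has 31).
Jun 1, 2236 → Jun 26, 2236: 25 days.
Total: 177 days.
177 mod 7 = 2, so Friday + 2 = Sunday.

Sunday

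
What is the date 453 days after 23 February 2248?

+366 (one year; includes Feb 29, 2248) → Feb 23, 2249 (87 left).
Feb has 28 days: +6 → Mar 1, 2249 (81 left).
Mar has 31 days: +31 → Apr 1, 2249 (50 left).
Apr has 30 days: +30 → May 1, 2249 (20 left).
+20 → May 21, 2249.

May 21, 2249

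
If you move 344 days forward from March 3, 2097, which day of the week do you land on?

Monday

Mar 3, 2097 is a Sunday.
344 mod 7 = 1, so 344 days after a Sunday is Sunday + 1 = Monday.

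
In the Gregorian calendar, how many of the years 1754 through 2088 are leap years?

82

Multiples of 4 in [1754,2088]: 84.
Of those, multiples of 100: 3 (not leap unless ÷400).
Multiples of 400: 1.
Leap years = 84 − 3 + 1 = 82.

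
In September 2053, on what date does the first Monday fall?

September 1, 2053 is a Monday.
The first Monday is therefore September 1 (same day).

September 1, 2053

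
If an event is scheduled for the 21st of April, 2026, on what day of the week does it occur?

Doomsday rule: the anchor day for the 2000s is Tuesday. For year 26: 26÷12 = 2 r 2, and 2÷4 = 0, so 2+2+0 = 4.
Tuesday + 4 ≡ Saturday — that's 2026's doomsday.
In April the doomsday date is Apr 4.
Apr 21 is 17 days after Apr 4; 17 mod 7 = 3, so Saturday + 3 = Tuesday.

Tuesday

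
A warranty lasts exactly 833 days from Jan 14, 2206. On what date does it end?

+365 (one year) → Jan 14, 2207 (468 left).
+365 (one year) → Jan 14, 2208 (103 left).
Jan has 31 days: +18 → Feb 1, 2208 (85 left).
Feb has 29 days: +29 → Mar 1, 2208 (56 left).
Mar has 31 days: +31 → Apr 1, 2208 (25 left).
+25 → Apr 26, 2208.

April 26, 2208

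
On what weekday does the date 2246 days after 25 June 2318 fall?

First find the weekday of Jun 25, 2318. Doomsday rule: the anchor day for the 2300s is Wednesday. For year 18: 18÷12 = 1 r 6, and 6÷4 = 1, so 1+6+1 = 8.
Wednesday + 8 ≡ Thursday — that's 2318's doomsday.
In June the doomsday date is Jun 6.
Jun 25 is 19 days after Jun 6; 19 mod 7 = 5, so Thursday + 5 = Tuesday.
2246 mod 7 = 6, so 2246 days after a Tuesday is Tuesday + 6 = Monday.

Monday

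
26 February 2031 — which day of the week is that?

Wednesday

Doomsday rule: the anchor day for the 2000s is Tuesday. For year 31: 31÷12 = 2 r 7, and 7÷4 = 1, so 2+7+1 = 10.
Tuesday + 10 ≡ Friday — that's 2031's doomsday.
In February the doomsday date is Feb 28 (2031 is not a leap year).
Feb 26 is 2 days before Feb 28; 2 mod 7 = 2, so Friday − 2 = Wednesday.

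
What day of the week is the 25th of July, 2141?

Tuesday

Doomsday rule: the anchor day for the 2100s is Sunday. For year 41: 41÷12 = 3 r 5, and 5÷4 = 1, so 3+5+1 = 9.
Sunday + 9 ≡ Tuesday — that's 2141's doomsday.
In July the doomsday date is Jul 11.
Jul 25 is 14 days after Jul 11; 14 mod 7 = 0, so Tuesday + 0 = Tuesday.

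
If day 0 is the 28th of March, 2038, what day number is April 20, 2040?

Mar 28, 2038 → Mar 28, 2039: 365 days.
Mar 28, 2039 → Apr 28, 2039: 31 days (March has 31).
Apr 28, 2039 → May 28, 2039: 30 days (April has 30).
May 28, 2039 → Jun 28, 2039: 31 days (May has 31).
Jun 28, 2039 → Jul 28, 2039: 30 days (June has 30).
Jul 28, 2039 → Aug 28, 2039: 31 days (July has 31).
Aug 28, 2039 → Sep 28, 2039: 31 days (August has 31).
Sep 28, 2039 → Oct 28, 2039: 30 days (September has 30).
Oct 28, 2039 → Nov 28, 2039: 31 days (October has 31).
Nov 28, 2039 → Dec 28, 2039: 30 days (November has 30).
Dec 28, 2039 → Jan 28, 2040: 31 days (December has 31).
Jan 28, 2040 → Feb 28, 2040: 31 days (January has 31).
Feb 28, 2040 → Mar 28, 2040: 29 days (February has 29).
Mar 28, 2040 → Apr 20, 2040: 23 days.
Total: 754 days.

754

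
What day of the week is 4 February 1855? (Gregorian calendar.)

Doomsday rule: the anchor day for the 1800s is Friday. For year 55: 55÷12 = 4 r 7, and 7÷4 = 1, so 4+7+1 = 12.
Friday + 12 ≡ Wednesday — that's 1855's doomsday.
In February the doomsday date is Feb 28 (1855 is not a leap year).
Feb 4 is 24 days before Feb 28; 24 mod 7 = 3, so Wednesday − 3 = Sunday.

Sunday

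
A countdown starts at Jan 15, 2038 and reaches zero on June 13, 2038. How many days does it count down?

Jan 15, 2038 → Feb 15, 2038: 31 days (January has 31).
Feb 15, 2038 → Mar 15, 2038: 28 days (February has 28).
Mar 15, 2038 → Apr 15, 2038: 31 days (March has 31).
Apr 15, 2038 → May 15, 2038: 30 days (April has 30).
May 15, 2038 → Jun 13, 2038: 29 days.
Total: 149 days.

149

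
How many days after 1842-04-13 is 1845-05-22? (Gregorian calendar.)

1135

Apr 13, 1842 → Apr 13, 1843: 365 days.
Apr 13, 1843 → Apr 13, 1844: 366 days (Feb 29, 1844 is in that span).
Apr 13, 1844 → Apr 13, 1845: 365 days.
Apr 13, 1845 → May 13, 1845: 30 days (April has 30).
May 13, 1845 → May 22, 1845: 9 days.
Total: 1135 days.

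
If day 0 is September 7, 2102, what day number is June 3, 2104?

Sep 7, 2102 → Sep 7, 2103: 365 days.
Sep 7, 2103 → Oct 7, 2103: 30 days (September has 30).
Oct 7, 2103 → Nov 7, 2103: 31 days (October has 31).
Nov 7, 2103 → Dec 7, 2103: 30 days (November has 30).
Dec 7, 2103 → Jan 7, 2104: 31 days (December has 31).
Jan 7, 2104 → Feb 7, 2104: 31 days (January has 31).
Feb 7, 2104 → Mar 7, 2104: 29 days (February has 29).
Mar 7, 2104 → Apr 7, 2104: 31 days (March has 31).
Apr 7, 2104 → May 7, 2104: 30 days (April has 30).
May 7, 2104 → Jun 3, 2104: 27 days.
Total: 635 days.

635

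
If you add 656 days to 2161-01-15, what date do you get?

+365 (one year) → Jan 15, 2162 (291 left).
Jan has 31 days: +17 → Feb 1, 2162 (274 left).
Feb has 28 days: +28 → Mar 1, 2162 (246 left).
Mar has 31 days: +31 → Apr 1, 2162 (215 left).
Apr has 30 days: +30 → May 1, 2162 (185 left).
May has 31 days: +31 → Jun 1, 2162 (154 left).
Jun has 30 days: +30 → Jul 1, 2162 (124 left).
Jul has 31 days: +31 → Aug 1, 2162 (93 left).
Aug has 31 days: +31 → Sep 1, 2162 (62 left).
Sep has 30 days: +30 → Oct 1, 2162 (32 left).
Oct has 31 days: +31 → Nov 1, 2162 (1 left).
+1 → Nov 2, 2162.

November 2, 2162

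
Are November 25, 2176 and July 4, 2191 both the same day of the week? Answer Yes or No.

From Nov 25, 2176 to Jul 4, 2191 is 5334 days.
5334 mod 7 = 0, so they are the same weekday.
(Nov 25, 2176 is a Monday; Jul 4, 2191 is a Monday.)

Yes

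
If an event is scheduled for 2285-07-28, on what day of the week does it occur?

Tuesday

Doomsday rule: the anchor day for the 2200s is Friday. For year 85: 85÷12 = 7 r 1, and 1÷4 = 0, so 7+1+0 = 8.
Friday + 8 ≡ Saturday — that's 2285's doomsday.
In July the doomsday date is Jul 11.
Jul 28 is 17 days after Jul 11; 17 mod 7 = 3, so Saturday + 3 = Tuesday.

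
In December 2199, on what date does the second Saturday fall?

December 1, 2199 is a Sunday.
The first Saturday is therefore December 7 (6 days later).
The second Saturday is 7 + 1×7 = December 14.

December 14, 2199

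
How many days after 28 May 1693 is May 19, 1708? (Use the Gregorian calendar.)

May 28, 1693 → May 28, 1694: 365 days.
May 28, 1694 → May 28, 1695: 365 days.
May 28, 1695 → May 28, 1696: 366 days (Feb 29, 1696 is in that span).
May 28, 1696 → May 28, 1697: 365 days.
May 28, 1697 → May 28, 1698: 365 days.
May 28, 1698 → May 28, 1699: 365 days.
May 28, 1699 → May 28, 1700: 365 days.
May 28, 1700 → May 28, 1701: 365 days.
May 28, 1701 → May 28, 1702: 365 days.
May 28, 1702 → May 28, 1703: 365 days.
May 28, 1703 → May 28, 1704: 366 days (Feb 29, 1704 is in that span).
May 28, 1704 → May 28, 1705: 365 days.
May 28, 1705 → May 28, 1706: 365 days.
May 28, 1706 → May 28, 1707: 365 days.
May 28, 1707 → Jun 28, 1707: 31 days (May has 31).
Jun 28, 1707 → Jul 28, 1707: 30 days (June has 30).
Jul 28, 1707 → Aug 28, 1707: 31 days (July has 31).
Aug 28, 1707 → Sep 28, 1707: 31 days (August has 31).
Sep 28, 1707 → Oct 28, 1707: 30 days (September has 30).
Oct 28, 1707 → Nov 28, 1707: 31 days (October has 31).
Nov 28, 1707 → Dec 28, 1707: 30 days (November has 30).
Dec 28, 1707 → Jan 28, 1708: 31 days (December has 31).
Jan 28, 1708 → Feb 28, 1708: 31 days (January has 31).
Feb 28, 1708 → Mar 28, 1708: 29 days (February has 29).
Mar 28, 1708 → Apr 28, 1708: 31 days (March has 31).
Apr 28, 1708 → May 19, 1708: 21 days.
Total: 5469 days.

5469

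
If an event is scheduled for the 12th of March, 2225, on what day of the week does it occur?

Saturday

Doomsday rule: the anchor day for the 2200s is Friday. For year 25: 25÷12 = 2 r 1, and 1÷4 = 0, so 2+1+0 = 3.
Friday + 3 ≡ Monday — that's 2225's doomsday.
In March the doomsday date is Mar 14.
Mar 12 is 2 days before Mar 14; 2 mod 7 = 2, so Monday − 2 = Saturday.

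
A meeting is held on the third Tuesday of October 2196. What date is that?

October 1, 2196 is a Saturday.
The first Tuesday is therefore October 4 (3 days later).
The third Tuesday is 4 + 2×7 = October 18.

October 18, 2196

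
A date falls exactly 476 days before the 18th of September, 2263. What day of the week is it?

Sep 18, 2263 is a Friday.
476 mod 7 = 0, so 476 days before a Friday is Friday − 0 = Friday.

Friday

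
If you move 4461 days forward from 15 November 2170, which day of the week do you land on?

First find the weekday of Nov 15, 2170. Doomsday rule: the anchor day for the 2100s is Sunday. For year 70: 70÷12 = 5 r 10, and 10÷4 = 2, so 5+10+2 = 17.
Sunday + 17 ≡ Wednesday — that's 2170's doomsday.
In November the doomsday date is Nov 7.
Nov 15 is 8 days after Nov 7; 8 mod 7 = 1, so Wednesday + 1 = Thursday.
4461 mod 7 = 2, so 4461 days after a Thursday is Thursday + 2 = Saturday.

Saturday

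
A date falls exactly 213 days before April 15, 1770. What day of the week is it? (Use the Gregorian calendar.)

Apr 15, 1770 is a Sunday.
213 mod 7 = 3, so 213 days before a Sunday is Sunday − 3 = Thursday.

Thursday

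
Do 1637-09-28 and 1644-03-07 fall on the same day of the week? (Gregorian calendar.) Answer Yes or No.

Yes

From Sep 28, 1637 to Mar 7, 1644 is 2352 days.
2352 mod 7 = 0, so they are the same weekday.
(Sep 28, 1637 is a Monday; Mar 7, 1644 is a Monday.)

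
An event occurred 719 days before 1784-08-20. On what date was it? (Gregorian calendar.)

September 1, 1782

−366 (one year; includes Feb 29, 1784) → Aug 20, 1783 (353 left).
−20 → Jul 31, 1783 (end of Jul, 31 days; 333 left).
−31 → Jun 30, 1783 (end of Jun, 30 days; 302 left).
−30 → May 31, 1783 (end of May, 31 days; 272 left).
−31 → Apr 30, 1783 (end of Apr, 30 days; 241 left).
−30 → Mar 31, 1783 (end of Mar, 31 days; 211 left).
−31 → Feb 28, 1783 (end of Feb, 28 days; 180 left).
−28 → Jan 31, 1783 (end of Jan, 31 days; 152 left).
−31 → Dec 31, 1782 (end of Dec, 31 days; 121 left).
−31 → Nov 30, 1782 (end of Nov, 30 days; 90 left).
−30 → Oct 31, 1782 (end of Oct, 31 days; 60 left).
−31 → Sep 30, 1782 (end of Sep, 30 days; 29 left).
−29 → Sep 1, 1782.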